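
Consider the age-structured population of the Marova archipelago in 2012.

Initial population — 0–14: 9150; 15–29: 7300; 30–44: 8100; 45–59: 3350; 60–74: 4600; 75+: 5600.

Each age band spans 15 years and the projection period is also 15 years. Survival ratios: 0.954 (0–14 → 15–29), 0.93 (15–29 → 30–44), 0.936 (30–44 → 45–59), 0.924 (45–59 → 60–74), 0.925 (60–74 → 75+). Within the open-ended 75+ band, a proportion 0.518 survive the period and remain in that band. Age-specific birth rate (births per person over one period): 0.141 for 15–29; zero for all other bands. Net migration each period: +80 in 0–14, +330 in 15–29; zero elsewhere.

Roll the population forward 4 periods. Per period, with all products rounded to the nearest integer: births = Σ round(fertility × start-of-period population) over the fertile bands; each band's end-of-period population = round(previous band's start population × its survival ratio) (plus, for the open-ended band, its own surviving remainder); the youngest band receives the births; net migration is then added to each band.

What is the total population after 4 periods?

21460

Period 1:
Births: 7300 * 0.141 = 1029
15–29: 9150 * 0.954 = 8729
30–44: 7300 * 0.93 = 6789
45–59: 8100 * 0.936 = 7582
60–74: 3350 * 0.924 = 3095
75+: 4600 * 0.925 + 5600 * 0.518 = 4255 + 2901 = 7156
Net migration: 0–14 + 80 → 1109; 15–29 + 330 → 9059
Giving 1109 / 9059 / 6789 / 7582 / 3095 / 7156.
Period 2:
Births: 9059 * 0.141 = 1277
15–29: 1109 * 0.954 = 1058
30–44: 9059 * 0.93 = 8425
45–59: 6789 * 0.936 = 6355
60–74: 7582 * 0.924 = 7006
75+: 3095 * 0.925 + 7156 * 0.518 = 2863 + 3707 = 6570
Net migration: 0–14 + 80 → 1357; 15–29 + 330 → 1388
Giving 1357 / 1388 / 8425 / 6355 / 7006 / 6570.
Period 3:
Births: 1388 * 0.141 = 196
15–29: 1357 * 0.954 = 1295
30–44: 1388 * 0.93 = 1291
45–59: 8425 * 0.936 = 7886
60–74: 6355 * 0.924 = 5872
75+: 7006 * 0.925 + 6570 * 0.518 = 6481 + 3403 = 9884
Net migration: 0–14 + 80 → 276; 15–29 + 330 → 1625
Giving 276 / 1625 / 1291 / 7886 / 5872 / 9884.
Period 4:
Births: 1625 * 0.141 = 229
15–29: 276 * 0.954 = 263
30–44: 1625 * 0.93 = 1511
45–59: 1291 * 0.936 = 1208
60–74: 7886 * 0.924 = 7287
75+: 5872 * 0.925 + 9884 * 0.518 = 5432 + 5120 = 10552
Net migration: 0–14 + 80 → 309; 15–29 + 330 → 593
Giving 309 / 593 / 1511 / 1208 / 7287 / 10552.
Total after period 4: 309 + 593 + 1511 + 1208 + 7287 + 10552 = 21460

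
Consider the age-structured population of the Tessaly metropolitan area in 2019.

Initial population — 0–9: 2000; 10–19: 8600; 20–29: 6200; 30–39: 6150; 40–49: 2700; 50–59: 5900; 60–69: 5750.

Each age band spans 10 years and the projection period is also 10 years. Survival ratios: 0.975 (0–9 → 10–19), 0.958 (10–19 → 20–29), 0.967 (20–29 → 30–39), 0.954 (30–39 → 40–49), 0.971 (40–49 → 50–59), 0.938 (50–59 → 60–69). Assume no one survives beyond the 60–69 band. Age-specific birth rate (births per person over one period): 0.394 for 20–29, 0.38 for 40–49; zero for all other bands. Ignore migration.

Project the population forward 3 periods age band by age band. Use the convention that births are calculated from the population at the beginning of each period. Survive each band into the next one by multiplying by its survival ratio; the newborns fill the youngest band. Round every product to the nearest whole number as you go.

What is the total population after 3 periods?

Let group 1 be 0–9 through group 7 = 60–69.
Period 1:
Births: 6200 * 0.394 = 2443 ; 2700 * 0.38 = 1026 → 3469
Group 2: 2000 * 0.975 = 1950
Group 3: 8600 * 0.958 = 8239
Group 4: 6200 * 0.967 = 5995
Group 5: 6150 * 0.954 = 5867
Group 6: 2700 * 0.971 = 2622
Group 7: 5900 * 0.938 = 5534
End of period: [3469, 1950, 8239, 5995, 5867, 2622, 5534]
Period 2:
Births: 8239 * 0.394 = 3246 ; 5867 * 0.38 = 2229 → 5475
Group 2: 3469 * 0.975 = 3382
Group 3: 1950 * 0.958 = 1868
Group 4: 8239 * 0.967 = 7967
Group 5: 5995 * 0.954 = 5719
Group 6: 5867 * 0.971 = 5697
Group 7: 2622 * 0.938 = 2459
End of period: [5475, 3382, 1868, 7967, 5719, 5697, 2459]
Period 3:
Births: 1868 * 0.394 = 736 ; 5719 * 0.38 = 2173 → 2909
Group 2: 5475 * 0.975 = 5338
Group 3: 3382 * 0.958 = 3240
Group 4: 1868 * 0.967 = 1806
Group 5: 7967 * 0.954 = 7601
Group 6: 5719 * 0.971 = 5553
Group 7: 5697 * 0.938 = 5344
End of period: [2909, 5338, 3240, 1806, 7601, 5553, 5344]
Total after period 3: 2909 + 5338 + 3240 + 1806 + 7601 + 5553 + 5344 = 31791

31791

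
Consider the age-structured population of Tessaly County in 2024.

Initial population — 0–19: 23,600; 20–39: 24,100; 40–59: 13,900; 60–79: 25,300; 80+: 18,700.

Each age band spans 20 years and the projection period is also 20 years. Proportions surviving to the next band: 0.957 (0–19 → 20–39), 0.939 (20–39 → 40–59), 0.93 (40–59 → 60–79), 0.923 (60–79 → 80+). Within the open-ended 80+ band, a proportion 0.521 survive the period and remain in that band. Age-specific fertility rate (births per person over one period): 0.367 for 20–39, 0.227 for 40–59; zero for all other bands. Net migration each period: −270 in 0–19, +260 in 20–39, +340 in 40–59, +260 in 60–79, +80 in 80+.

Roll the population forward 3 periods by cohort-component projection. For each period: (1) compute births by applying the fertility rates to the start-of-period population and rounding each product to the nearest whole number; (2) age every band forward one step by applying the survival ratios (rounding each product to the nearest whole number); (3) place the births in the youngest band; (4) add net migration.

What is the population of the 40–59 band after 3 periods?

11125

Let group 1 be 0–19 through group 5 = 80+.
After projecting period 1:
Births: 24100 × 0.367 = 8845 ; 13900 × 0.227 = 3155 → 12000
Group 2: 23600 × 0.957 = 22585
Group 3: 24100 × 0.939 = 22630
Group 4: 13900 × 0.93 = 12927
Group 5: 25300 × 0.923 + 18700 × 0.521 = 23352 + 9743 = 33095
Net migration: Group 1 − 270 → 11730; Group 2 + 260 → 22845; Group 3 + 340 → 22970; Group 4 + 260 → 13187; Group 5 + 80 → 33175
Population now: 0–19=11730, 20–39=22845, 40–59=22970, 60–79=13187, 80+=33175
After projecting period 2:
Births: 22845 × 0.367 = 8384 ; 22970 × 0.227 = 5214 → 13598
Group 2: 11730 × 0.957 = 11226
Group 3: 22845 × 0.939 = 21451
Group 4: 22970 × 0.93 = 21362
Group 5: 13187 × 0.923 + 33175 × 0.521 = 12172 + 17284 = 29456
Net migration: Group 1 − 270 → 13328; Group 2 + 260 → 11486; Group 3 + 340 → 21791; Group 4 + 260 → 21622; Group 5 + 80 → 29536
Population now: 0–19=13328, 20–39=11486, 40–59=21791, 60–79=21622, 80+=29536
After projecting period 3:
Births: 11486 × 0.367 = 4215 ; 21791 × 0.227 = 4947 → 9162
Group 2: 13328 × 0.957 = 12755
Group 3: 11486 × 0.939 = 10785
Group 4: 21791 × 0.93 = 20266
Group 5: 21622 × 0.923 + 29536 × 0.521 = 19957 + 15388 = 35345
Net migration: Group 1 − 270 → 8892; Group 2 + 260 → 13015; Group 3 + 340 → 11125; Group 4 + 260 → 20526; Group 5 + 80 → 35425
Population now: 0–19=8892, 20–39=13015, 40–59=11125, 60–79=20526, 80+=35425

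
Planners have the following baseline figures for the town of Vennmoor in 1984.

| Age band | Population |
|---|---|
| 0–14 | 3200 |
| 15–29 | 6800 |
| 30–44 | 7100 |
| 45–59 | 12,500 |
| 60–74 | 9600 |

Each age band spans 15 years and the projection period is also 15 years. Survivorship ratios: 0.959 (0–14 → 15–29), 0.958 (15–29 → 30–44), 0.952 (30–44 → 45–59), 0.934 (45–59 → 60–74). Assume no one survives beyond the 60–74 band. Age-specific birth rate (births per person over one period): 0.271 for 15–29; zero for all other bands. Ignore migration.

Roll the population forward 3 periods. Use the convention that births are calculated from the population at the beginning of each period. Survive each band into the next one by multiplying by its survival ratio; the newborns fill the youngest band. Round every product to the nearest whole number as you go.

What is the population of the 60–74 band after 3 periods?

5792

(Groups numbered youngest = 1 to oldest = 5.)
Period 1.
Births: 6800 * 0.271 = 1843
Group 2: 3200 * 0.959 = 3069
Group 3: 6800 * 0.958 = 6514
Group 4: 7100 * 0.952 = 6759
Group 5: 12500 * 0.934 = 11675
→ [1843, 3069, 6514, 6759, 11675]
Period 2.
Births: 3069 * 0.271 = 832
Group 2: 1843 * 0.959 = 1767
Group 3: 3069 * 0.958 = 2940
Group 4: 6514 * 0.952 = 6201
Group 5: 6759 * 0.934 = 6313
→ [832, 1767, 2940, 6201, 6313]
Period 3.
Births: 1767 * 0.271 = 479
Group 2: 832 * 0.959 = 798
Group 3: 1767 * 0.958 = 1693
Group 4: 2940 * 0.952 = 2799
Group 5: 6201 * 0.934 = 5792
→ [479, 798, 1693, 2799, 5792]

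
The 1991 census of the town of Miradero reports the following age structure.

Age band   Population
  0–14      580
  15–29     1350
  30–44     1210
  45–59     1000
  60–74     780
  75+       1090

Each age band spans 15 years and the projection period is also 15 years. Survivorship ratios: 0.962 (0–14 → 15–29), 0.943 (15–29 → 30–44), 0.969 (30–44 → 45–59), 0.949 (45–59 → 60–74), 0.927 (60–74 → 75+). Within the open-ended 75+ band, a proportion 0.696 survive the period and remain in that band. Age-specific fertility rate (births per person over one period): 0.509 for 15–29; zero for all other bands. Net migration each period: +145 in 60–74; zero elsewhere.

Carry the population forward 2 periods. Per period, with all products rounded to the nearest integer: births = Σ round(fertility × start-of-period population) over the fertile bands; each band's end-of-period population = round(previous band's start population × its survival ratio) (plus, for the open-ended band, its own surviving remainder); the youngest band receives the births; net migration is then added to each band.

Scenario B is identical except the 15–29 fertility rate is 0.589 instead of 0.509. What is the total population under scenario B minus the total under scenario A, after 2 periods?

149

Numbering the bands 1..6 from youngest to oldest:
[period 1]
Births: 1350 × 0.509 = 687
Band 2: 580 × 0.962 = 558
Band 3: 1350 × 0.943 = 1273
Band 4: 1210 × 0.969 = 1172
Band 5: 1000 × 0.949 = 949
Band 6: 780 × 0.927 + 1090 × 0.696 = 723 + 759 = 1482
Net migration: Band 5 + 145 → 1094
End of period: [687, 558, 1273, 1172, 1094, 1482]
[period 2]
Births: 558 × 0.509 = 284
Band 2: 687 × 0.962 = 661
Band 3: 558 × 0.943 = 526
Band 4: 1273 × 0.969 = 1234
Band 5: 1172 × 0.949 = 1112
Band 6: 1094 × 0.927 + 1482 × 0.696 = 1014 + 1031 = 2045
Net migration: Band 5 + 145 → 1257
End of period: [284, 661, 526, 1234, 1257, 2045]
Scenario A total after 2 periods: 6007
Scenario B projection —
[period 1]
Births: 1350 × 0.589 = 795
Band 2: 580 × 0.962 = 558
Band 3: 1350 × 0.943 = 1273
Band 4: 1210 × 0.969 = 1172
Band 5: 1000 × 0.949 = 949
Band 6: 780 × 0.927 + 1090 × 0.696 = 723 + 759 = 1482
Net migration: Band 5 + 145 → 1094
End of period: [795, 558, 1273, 1172, 1094, 1482]
[period 2]
Births: 558 × 0.589 = 329
Band 2: 795 × 0.962 = 765
Band 3: 558 × 0.943 = 526
Band 4: 1273 × 0.969 = 1234
Band 5: 1172 × 0.949 = 1112
Band 6: 1094 × 0.927 + 1482 × 0.696 = 1014 + 1031 = 2045
Net migration: Band 5 + 145 → 1257
End of period: [329, 765, 526, 1234, 1257, 2045]
Scenario B total after 2 periods: 6156
Difference B − A = 6156 − 6007 = 149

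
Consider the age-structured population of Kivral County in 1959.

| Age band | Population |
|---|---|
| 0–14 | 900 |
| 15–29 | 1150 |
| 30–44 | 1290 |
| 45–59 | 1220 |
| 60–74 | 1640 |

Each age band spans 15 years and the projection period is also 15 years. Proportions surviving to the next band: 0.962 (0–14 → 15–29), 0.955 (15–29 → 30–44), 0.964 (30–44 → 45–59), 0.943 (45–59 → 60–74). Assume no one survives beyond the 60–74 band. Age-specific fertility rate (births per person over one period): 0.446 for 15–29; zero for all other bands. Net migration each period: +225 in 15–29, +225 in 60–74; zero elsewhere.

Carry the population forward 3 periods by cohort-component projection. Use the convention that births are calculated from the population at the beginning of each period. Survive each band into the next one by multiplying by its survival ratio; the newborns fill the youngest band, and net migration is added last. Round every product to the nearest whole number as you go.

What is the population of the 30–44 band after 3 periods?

687

Let band 1 be 0–14 through band 5 = 60–74.
[period 1]
Births: 1150 × 0.446 = 513
Band 2: 900 × 0.962 = 866
Band 3: 1150 × 0.955 = 1098
Band 4: 1290 × 0.964 = 1244
Band 5: 1220 × 0.943 = 1150
Net migration: Band 2 + 225 → 1091; Band 5 + 225 → 1375
→ [513, 1091, 1098, 1244, 1375]
[period 2]
Births: 1091 × 0.446 = 487
Band 2: 513 × 0.962 = 494
Band 3: 1091 × 0.955 = 1042
Band 4: 1098 × 0.964 = 1058
Band 5: 1244 × 0.943 = 1173
Net migration: Band 2 + 225 → 719; Band 5 + 225 → 1398
→ [487, 719, 1042, 1058, 1398]
[period 3]
Births: 719 × 0.446 = 321
Band 2: 487 × 0.962 = 468
Band 3: 719 × 0.955 = 687
Band 4: 1042 × 0.964 = 1004
Band 5: 1058 × 0.943 = 998
Net migration: Band 2 + 225 → 693; Band 5 + 225 → 1223
→ [321, 693, 687, 1004, 1223]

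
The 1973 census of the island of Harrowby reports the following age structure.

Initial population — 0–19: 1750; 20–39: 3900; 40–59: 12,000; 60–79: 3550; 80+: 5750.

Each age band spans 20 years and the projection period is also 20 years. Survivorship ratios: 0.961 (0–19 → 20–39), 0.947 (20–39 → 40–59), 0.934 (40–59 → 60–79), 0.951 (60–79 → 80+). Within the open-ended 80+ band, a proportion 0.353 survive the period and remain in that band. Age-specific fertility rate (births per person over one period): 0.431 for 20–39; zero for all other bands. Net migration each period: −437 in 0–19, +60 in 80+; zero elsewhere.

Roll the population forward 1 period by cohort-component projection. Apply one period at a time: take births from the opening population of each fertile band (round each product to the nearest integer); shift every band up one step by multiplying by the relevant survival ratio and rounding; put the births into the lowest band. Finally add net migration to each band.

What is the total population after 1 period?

Period 1.
Births: 3900 * 0.431 = 1681
20–39: 1750 * 0.961 = 1682
40–59: 3900 * 0.947 = 3693
60–79: 12000 * 0.934 = 11208
80+: 3550 * 0.951 + 5750 * 0.353 = 3376 + 2030 = 5406
Net migration: 0–19 − 437 → 1244; 80+ + 60 → 5466
Giving 1244 / 1682 / 3693 / 11208 / 5466.
Total after period 1: 1244 + 1682 + 3693 + 11208 + 5466 = 23293

23293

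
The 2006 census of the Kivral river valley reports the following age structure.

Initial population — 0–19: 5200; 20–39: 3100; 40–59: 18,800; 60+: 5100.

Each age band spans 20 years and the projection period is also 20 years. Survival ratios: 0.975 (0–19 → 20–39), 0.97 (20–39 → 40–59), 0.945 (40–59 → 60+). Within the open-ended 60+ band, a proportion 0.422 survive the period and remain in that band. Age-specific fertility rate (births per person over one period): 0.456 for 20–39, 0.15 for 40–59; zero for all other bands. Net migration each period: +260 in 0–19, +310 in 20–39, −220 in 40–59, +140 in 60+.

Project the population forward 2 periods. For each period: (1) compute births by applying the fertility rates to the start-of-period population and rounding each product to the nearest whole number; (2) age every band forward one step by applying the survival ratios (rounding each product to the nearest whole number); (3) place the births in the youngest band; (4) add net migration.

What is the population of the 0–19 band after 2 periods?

(Groups numbered youngest = 1 to oldest = 4.)
After projecting period 1:
Births: 3100 × 0.456 = 1414  |  18800 × 0.15 = 2820 — total 4234
Group 2: 5200 × 0.975 = 5070
Group 3: 3100 × 0.97 = 3007
Group 4: 18800 × 0.945 + 5100 × 0.422 = 17766 + 2152 = 19918
Net migration: Group 1 + 260 → 4494; Group 2 + 310 → 5380; Group 3 − 220 → 2787; Group 4 + 140 → 20058
Giving 4494 / 5380 / 2787 / 20058.
After projecting period 2:
Births: 5380 × 0.456 = 2453  |  2787 × 0.15 = 418 — total 2871
Group 2: 4494 × 0.975 = 4382
Group 3: 5380 × 0.97 = 5219
Group 4: 2787 × 0.945 + 20058 × 0.422 = 2634 + 8464 = 11098
Net migration: Group 1 + 260 → 3131; Group 2 + 310 → 4692; Group 3 − 220 → 4999; Group 4 + 140 → 11238
Giving 3131 / 4692 / 4999 / 11238.

3131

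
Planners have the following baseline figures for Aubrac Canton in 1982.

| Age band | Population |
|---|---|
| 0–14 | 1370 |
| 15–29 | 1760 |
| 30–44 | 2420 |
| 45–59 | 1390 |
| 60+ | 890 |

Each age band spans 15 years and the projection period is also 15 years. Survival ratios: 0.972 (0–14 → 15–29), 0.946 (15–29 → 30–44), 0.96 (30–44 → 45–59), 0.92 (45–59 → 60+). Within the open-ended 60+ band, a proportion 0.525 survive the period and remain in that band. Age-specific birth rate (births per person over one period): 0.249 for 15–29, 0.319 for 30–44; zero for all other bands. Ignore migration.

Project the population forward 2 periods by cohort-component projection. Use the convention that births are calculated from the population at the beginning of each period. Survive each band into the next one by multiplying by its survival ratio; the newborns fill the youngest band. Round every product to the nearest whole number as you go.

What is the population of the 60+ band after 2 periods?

Numbering the groups 1..5 from youngest to oldest:
— Period 1 —
Births: 1760 * 0.249 = 438  |  2420 * 0.319 = 772 — total 1210
Group 2: 1370 * 0.972 = 1332
Group 3: 1760 * 0.946 = 1665
Group 4: 2420 * 0.96 = 2323
Group 5: 1390 * 0.92 + 890 * 0.525 = 1279 + 467 = 1746
Giving 1210 / 1332 / 1665 / 2323 / 1746.
— Period 2 —
Births: 1332 * 0.249 = 332  |  1665 * 0.319 = 531 — total 863
Group 2: 1210 * 0.972 = 1176
Group 3: 1332 * 0.946 = 1260
Group 4: 1665 * 0.96 = 1598
Group 5: 2323 * 0.92 + 1746 * 0.525 = 2137 + 917 = 3054
Giving 863 / 1176 / 1260 / 1598 / 3054.

3054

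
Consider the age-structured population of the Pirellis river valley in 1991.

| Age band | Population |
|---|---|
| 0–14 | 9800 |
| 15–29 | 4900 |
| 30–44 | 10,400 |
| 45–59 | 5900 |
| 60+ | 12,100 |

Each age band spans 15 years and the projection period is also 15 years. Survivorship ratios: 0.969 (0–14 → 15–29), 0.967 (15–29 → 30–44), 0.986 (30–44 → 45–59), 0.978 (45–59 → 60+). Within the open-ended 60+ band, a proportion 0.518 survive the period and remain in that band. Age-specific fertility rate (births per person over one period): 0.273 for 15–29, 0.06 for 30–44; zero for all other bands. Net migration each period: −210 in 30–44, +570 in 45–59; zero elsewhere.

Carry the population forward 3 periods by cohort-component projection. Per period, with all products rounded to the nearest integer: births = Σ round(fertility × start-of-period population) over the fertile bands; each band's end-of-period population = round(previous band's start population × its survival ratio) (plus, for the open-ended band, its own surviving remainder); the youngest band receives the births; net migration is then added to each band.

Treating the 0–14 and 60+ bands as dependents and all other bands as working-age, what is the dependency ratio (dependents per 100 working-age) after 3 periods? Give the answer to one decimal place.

106.3

— Period 1 —
Births: 4900 × 0.273 = 1338 ; 10400 × 0.06 = 624 → 1962
15–29: 9800 × 0.969 = 9496
30–44: 4900 × 0.967 = 4738
45–59: 10400 × 0.986 = 10254
60+: 5900 × 0.978 + 12100 × 0.518 = 5770 + 6268 = 12038
Net migration: 30–44 − 210 → 4528; 45–59 + 570 → 10824
→ [1962, 9496, 4528, 10824, 12038]
— Period 2 —
Births: 9496 × 0.273 = 2592 ; 4528 × 0.06 = 272 → 2864
15–29: 1962 × 0.969 = 1901
30–44: 9496 × 0.967 = 9183
45–59: 4528 × 0.986 = 4465
60+: 10824 × 0.978 + 12038 × 0.518 = 10586 + 6236 = 16822
Net migration: 30–44 − 210 → 8973; 45–59 + 570 → 5035
→ [2864, 1901, 8973, 5035, 16822]
— Period 3 —
Births: 1901 × 0.273 = 519 ; 8973 × 0.06 = 538 → 1057
15–29: 2864 × 0.969 = 2775
30–44: 1901 × 0.967 = 1838
45–59: 8973 × 0.986 = 8847
60+: 5035 × 0.978 + 16822 × 0.518 = 4924 + 8714 = 13638
Net migration: 30–44 − 210 → 1628; 45–59 + 570 → 9417
→ [1057, 2775, 1628, 9417, 13638]
Dependents (band 0–14 + band 60+) = 1057 + 13638 = 14695; working-age = 13820; ratio = 14695/13820 × 100 = 106.3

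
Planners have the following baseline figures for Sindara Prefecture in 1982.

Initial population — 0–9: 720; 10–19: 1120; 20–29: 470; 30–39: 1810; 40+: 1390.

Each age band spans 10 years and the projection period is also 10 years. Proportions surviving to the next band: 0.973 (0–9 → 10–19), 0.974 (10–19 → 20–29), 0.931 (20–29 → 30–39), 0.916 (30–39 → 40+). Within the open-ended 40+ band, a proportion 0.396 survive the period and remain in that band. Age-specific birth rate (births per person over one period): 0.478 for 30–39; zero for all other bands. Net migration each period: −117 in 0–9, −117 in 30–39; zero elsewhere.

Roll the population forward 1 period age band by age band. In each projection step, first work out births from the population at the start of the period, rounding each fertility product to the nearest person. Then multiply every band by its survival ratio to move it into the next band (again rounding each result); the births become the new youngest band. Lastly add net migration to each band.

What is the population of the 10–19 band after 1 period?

After projecting period 1:
Births: 1810 × 0.478 = 865
10–19: 720 × 0.973 = 701
20–29: 1120 × 0.974 = 1091
30–39: 470 × 0.931 = 438
40+: 1810 × 0.916 + 1390 × 0.396 = 1658 + 550 = 2208
Net migration: 0–9 − 117 → 748; 30–39 − 117 → 321
End of period: [748, 701, 1091, 321, 2208]

701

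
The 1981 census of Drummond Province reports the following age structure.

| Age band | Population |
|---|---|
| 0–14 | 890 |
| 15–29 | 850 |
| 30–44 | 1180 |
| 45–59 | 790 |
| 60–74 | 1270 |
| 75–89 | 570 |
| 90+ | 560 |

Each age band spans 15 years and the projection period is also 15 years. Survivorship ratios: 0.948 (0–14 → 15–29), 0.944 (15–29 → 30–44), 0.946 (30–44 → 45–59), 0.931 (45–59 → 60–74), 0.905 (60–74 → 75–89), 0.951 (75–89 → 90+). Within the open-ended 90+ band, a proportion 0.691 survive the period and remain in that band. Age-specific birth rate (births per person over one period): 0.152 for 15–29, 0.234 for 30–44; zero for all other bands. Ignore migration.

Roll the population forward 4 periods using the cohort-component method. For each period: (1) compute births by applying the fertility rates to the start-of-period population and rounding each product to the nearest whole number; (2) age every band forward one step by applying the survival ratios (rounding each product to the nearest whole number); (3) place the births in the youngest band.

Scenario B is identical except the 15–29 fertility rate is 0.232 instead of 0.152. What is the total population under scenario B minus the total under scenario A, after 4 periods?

Numbering the groups 1..7 from youngest to oldest:
Period 1:
Births: 850 × 0.152 = 129, 1180 × 0.234 = 276 → 405
Group 2: 890 × 0.948 = 844
Group 3: 850 × 0.944 = 802
Group 4: 1180 × 0.946 = 1116
Group 5: 790 × 0.931 = 735
Group 6: 1270 × 0.905 = 1149
Group 7: 570 × 0.951 + 560 × 0.691 = 542 + 387 = 929
→ [405, 844, 802, 1116, 735, 1149, 929]
Period 2:
Births: 844 × 0.152 = 128, 802 × 0.234 = 188 → 316
Group 2: 405 × 0.948 = 384
Group 3: 844 × 0.944 = 797
Group 4: 802 × 0.946 = 759
Group 5: 1116 × 0.931 = 1039
Group 6: 735 × 0.905 = 665
Group 7: 1149 × 0.951 + 929 × 0.691 = 1093 + 642 = 1735
→ [316, 384, 797, 759, 1039, 665, 1735]
Period 3:
Births: 384 × 0.152 = 58, 797 × 0.234 = 186 → 244
Group 2: 316 × 0.948 = 300
Group 3: 384 × 0.944 = 362
Group 4: 797 × 0.946 = 754
Group 5: 759 × 0.931 = 707
Group 6: 1039 × 0.905 = 940
Group 7: 665 × 0.951 + 1735 × 0.691 = 632 + 1199 = 1831
→ [244, 300, 362, 754, 707, 940, 1831]
Period 4:
Births: 300 × 0.152 = 46, 362 × 0.234 = 85 → 131
Group 2: 244 × 0.948 = 231
Group 3: 300 × 0.944 = 283
Group 4: 362 × 0.946 = 342
Group 5: 754 × 0.931 = 702
Group 6: 707 × 0.905 = 640
Group 7: 940 × 0.951 + 1831 × 0.691 = 894 + 1265 = 2159
→ [131, 231, 283, 342, 702, 640, 2159]
Scenario A total after 4 periods: 4488
Scenario B projection —
Period 1:
Births: 850 × 0.232 = 197, 1180 × 0.234 = 276 → 473
Group 2: 890 × 0.948 = 844
Group 3: 850 × 0.944 = 802
Group 4: 1180 × 0.946 = 1116
Group 5: 790 × 0.931 = 735
Group 6: 1270 × 0.905 = 1149
Group 7: 570 × 0.951 + 560 × 0.691 = 542 + 387 = 929
→ [473, 844, 802, 1116, 735, 1149, 929]
Period 2:
Births: 844 × 0.232 = 196, 802 × 0.234 = 188 → 384
Group 2: 473 × 0.948 = 448
Group 3: 844 × 0.944 = 797
Group 4: 802 × 0.946 = 759
Group 5: 1116 × 0.931 = 1039
Group 6: 735 × 0.905 = 665
Group 7: 1149 × 0.951 + 929 × 0.691 = 1093 + 642 = 1735
→ [384, 448, 797, 759, 1039, 665, 1735]
Period 3:
Births: 448 × 0.232 = 104, 797 × 0.234 = 186 → 290
Group 2: 384 × 0.948 = 364
Group 3: 448 × 0.944 = 423
Group 4: 797 × 0.946 = 754
Group 5: 759 × 0.931 = 707
Group 6: 1039 × 0.905 = 940
Group 7: 665 × 0.951 + 1735 × 0.691 = 632 + 1199 = 1831
→ [290, 364, 423, 754, 707, 940, 1831]
Period 4:
Births: 364 × 0.232 = 84, 423 × 0.234 = 99 → 183
Group 2: 290 × 0.948 = 275
Group 3: 364 × 0.944 = 344
Group 4: 423 × 0.946 = 400
Group 5: 754 × 0.931 = 702
Group 6: 707 × 0.905 = 640
Group 7: 940 × 0.951 + 1831 × 0.691 = 894 + 1265 = 2159
→ [183, 275, 344, 400, 702, 640, 2159]
Scenario B total after 4 periods: 4703
Difference B − A = 4703 − 4488 = 215

215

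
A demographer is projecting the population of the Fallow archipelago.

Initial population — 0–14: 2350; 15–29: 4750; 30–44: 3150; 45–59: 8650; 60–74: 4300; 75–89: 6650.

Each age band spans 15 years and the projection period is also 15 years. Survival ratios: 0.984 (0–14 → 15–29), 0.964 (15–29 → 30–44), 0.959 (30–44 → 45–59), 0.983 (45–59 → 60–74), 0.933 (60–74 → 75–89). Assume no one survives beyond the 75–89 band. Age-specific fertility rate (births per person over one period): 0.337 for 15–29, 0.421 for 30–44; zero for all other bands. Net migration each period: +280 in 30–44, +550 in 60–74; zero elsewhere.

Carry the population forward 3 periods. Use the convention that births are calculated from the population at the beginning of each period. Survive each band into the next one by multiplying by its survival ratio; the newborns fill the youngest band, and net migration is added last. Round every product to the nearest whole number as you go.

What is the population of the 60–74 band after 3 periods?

Call the bands 1 to 6, youngest first.
[period 1]
Births: 4750 * 0.337 = 1601  |  3150 * 0.421 = 1326 ⇒ total 2927
Band 2: 2350 * 0.984 = 2312
Band 3: 4750 * 0.964 = 4579
Band 4: 3150 * 0.959 = 3021
Band 5: 8650 * 0.983 = 8503
Band 6: 4300 * 0.933 = 4012
Net migration: Band 3 + 280 → 4859; Band 5 + 550 → 9053
Giving 2927 / 2312 / 4859 / 3021 / 9053 / 4012.
[period 2]
Births: 2312 * 0.337 = 779  |  4859 * 0.421 = 2046 ⇒ total 2825
Band 2: 2927 * 0.984 = 2880
Band 3: 2312 * 0.964 = 2229
Band 4: 4859 * 0.959 = 4660
Band 5: 3021 * 0.983 = 2970
Band 6: 9053 * 0.933 = 8446
Net migration: Band 3 + 280 → 2509; Band 5 + 550 → 3520
Giving 2825 / 2880 / 2509 / 4660 / 3520 / 8446.
[period 3]
Births: 2880 * 0.337 = 971  |  2509 * 0.421 = 1056 ⇒ total 2027
Band 2: 2825 * 0.984 = 2780
Band 3: 2880 * 0.964 = 2776
Band 4: 2509 * 0.959 = 2406
Band 5: 4660 * 0.983 = 4581
Band 6: 3520 * 0.933 = 3284
Net migration: Band 3 + 280 → 3056; Band 5 + 550 → 5131
Giving 2027 / 2780 / 3056 / 2406 / 5131 / 3284.

5131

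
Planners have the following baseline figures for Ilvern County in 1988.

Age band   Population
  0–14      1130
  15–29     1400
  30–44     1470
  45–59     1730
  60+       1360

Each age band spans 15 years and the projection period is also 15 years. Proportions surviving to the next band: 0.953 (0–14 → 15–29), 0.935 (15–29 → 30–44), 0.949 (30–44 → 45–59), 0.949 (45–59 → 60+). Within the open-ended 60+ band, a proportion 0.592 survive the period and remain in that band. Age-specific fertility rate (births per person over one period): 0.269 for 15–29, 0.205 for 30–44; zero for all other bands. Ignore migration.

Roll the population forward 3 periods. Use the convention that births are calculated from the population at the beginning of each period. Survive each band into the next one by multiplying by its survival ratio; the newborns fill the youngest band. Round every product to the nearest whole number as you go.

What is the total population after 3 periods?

5293

Call the bands 1 to 5, youngest first.
Period 1:
Births: 1400 × 0.269 = 377 ; 1470 × 0.205 = 301 → total 678
Band 2: 1130 × 0.953 = 1077
Band 3: 1400 × 0.935 = 1309
Band 4: 1470 × 0.949 = 1395
Band 5: 1730 × 0.949 + 1360 × 0.592 = 1642 + 805 = 2447
→ [678, 1077, 1309, 1395, 2447]
Period 2:
Births: 1077 × 0.269 = 290 ; 1309 × 0.205 = 268 → total 558
Band 2: 678 × 0.953 = 646
Band 3: 1077 × 0.935 = 1007
Band 4: 1309 × 0.949 = 1242
Band 5: 1395 × 0.949 + 2447 × 0.592 = 1324 + 1449 = 2773
→ [558, 646, 1007, 1242, 2773]
Period 3:
Births: 646 × 0.269 = 174 ; 1007 × 0.205 = 206 → total 380
Band 2: 558 × 0.953 = 532
Band 3: 646 × 0.935 = 604
Band 4: 1007 × 0.949 = 956
Band 5: 1242 × 0.949 + 2773 × 0.592 = 1179 + 1642 = 2821
→ [380, 532, 604, 956, 2821]
Total after period 3: 380 + 532 + 604 + 956 + 2821 = 5293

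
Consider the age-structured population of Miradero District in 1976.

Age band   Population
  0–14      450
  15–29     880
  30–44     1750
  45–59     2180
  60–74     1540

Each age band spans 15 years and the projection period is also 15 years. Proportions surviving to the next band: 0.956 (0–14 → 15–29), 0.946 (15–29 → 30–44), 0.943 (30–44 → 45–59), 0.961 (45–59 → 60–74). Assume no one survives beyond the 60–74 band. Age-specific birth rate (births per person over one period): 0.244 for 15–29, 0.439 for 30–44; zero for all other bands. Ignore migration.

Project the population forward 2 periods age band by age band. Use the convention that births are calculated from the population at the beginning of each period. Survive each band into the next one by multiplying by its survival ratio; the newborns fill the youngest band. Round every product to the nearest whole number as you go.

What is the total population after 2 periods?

Numbering the bands 1..5 from youngest to oldest:
Period 1:
Births: 880 * 0.244 = 215  |  1750 * 0.439 = 768 ⇒ total 983
Band 2: 450 * 0.956 = 430
Band 3: 880 * 0.946 = 832
Band 4: 1750 * 0.943 = 1650
Band 5: 2180 * 0.961 = 2095
Giving 983 / 430 / 832 / 1650 / 2095.
Period 2:
Births: 430 * 0.244 = 105  |  832 * 0.439 = 365 ⇒ total 470
Band 2: 983 * 0.956 = 940
Band 3: 430 * 0.946 = 407
Band 4: 832 * 0.943 = 785
Band 5: 1650 * 0.961 = 1586
Giving 470 / 940 / 407 / 785 / 1586.
Total after period 2: 470 + 940 + 407 + 785 + 1586 = 4188

4188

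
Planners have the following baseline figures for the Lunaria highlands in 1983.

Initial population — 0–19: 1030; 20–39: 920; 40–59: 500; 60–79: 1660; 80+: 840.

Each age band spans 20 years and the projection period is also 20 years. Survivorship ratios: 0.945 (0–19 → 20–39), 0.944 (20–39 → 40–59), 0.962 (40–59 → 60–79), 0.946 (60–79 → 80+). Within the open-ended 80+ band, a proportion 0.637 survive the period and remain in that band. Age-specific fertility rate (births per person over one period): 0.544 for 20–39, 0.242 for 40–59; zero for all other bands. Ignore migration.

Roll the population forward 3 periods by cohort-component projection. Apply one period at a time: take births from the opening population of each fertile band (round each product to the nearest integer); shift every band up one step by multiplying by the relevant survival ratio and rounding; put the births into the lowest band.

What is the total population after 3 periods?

Period 1:
Births: 920 × 0.544 = 500  |  500 × 0.242 = 121 → total 621
20–39: 1030 × 0.945 = 973
40–59: 920 × 0.944 = 868
60–79: 500 × 0.962 = 481
80+: 1660 × 0.946 + 840 × 0.637 = 1570 + 535 = 2105
Giving 621 / 973 / 868 / 481 / 2105.
Period 2:
Births: 973 × 0.544 = 529  |  868 × 0.242 = 210 → total 739
20–39: 621 × 0.945 = 587
40–59: 973 × 0.944 = 919
60–79: 868 × 0.962 = 835
80+: 481 × 0.946 + 2105 × 0.637 = 455 + 1341 = 1796
Giving 739 / 587 / 919 / 835 / 1796.
Period 3:
Births: 587 × 0.544 = 319  |  919 × 0.242 = 222 → total 541
20–39: 739 × 0.945 = 698
40–59: 587 × 0.944 = 554
60–79: 919 × 0.962 = 884
80+: 835 × 0.946 + 1796 × 0.637 = 790 + 1144 = 1934
Giving 541 / 698 / 554 / 884 / 1934.
Total after period 3: 541 + 698 + 554 + 884 + 1934 = 4611

4611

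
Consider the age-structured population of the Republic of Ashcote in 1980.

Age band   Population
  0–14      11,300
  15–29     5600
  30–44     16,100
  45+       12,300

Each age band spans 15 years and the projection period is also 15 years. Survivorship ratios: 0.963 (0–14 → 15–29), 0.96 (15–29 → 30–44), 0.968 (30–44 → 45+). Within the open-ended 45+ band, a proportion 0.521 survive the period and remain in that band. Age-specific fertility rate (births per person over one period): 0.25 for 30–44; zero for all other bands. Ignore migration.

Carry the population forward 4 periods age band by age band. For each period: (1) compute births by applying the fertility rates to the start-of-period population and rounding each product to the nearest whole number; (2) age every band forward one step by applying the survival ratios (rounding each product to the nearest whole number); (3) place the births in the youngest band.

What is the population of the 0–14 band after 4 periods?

Let group 1 be 0–14 through group 4 = 45+.
After projecting period 1:
Births: 16100 × 0.25 = 4025
Group 2: 11300 × 0.963 = 10882
Group 3: 5600 × 0.96 = 5376
Group 4: 16100 × 0.968 + 12300 × 0.521 = 15585 + 6408 = 21993
Population now: 0–14=4025, 15–29=10882, 30–44=5376, 45+=21993
After projecting period 2:
Births: 5376 × 0.25 = 1344
Group 2: 4025 × 0.963 = 3876
Group 3: 10882 × 0.96 = 10447
Group 4: 5376 × 0.968 + 21993 × 0.521 = 5204 + 11458 = 16662
Population now: 0–14=1344, 15–29=3876, 30–44=10447, 45+=16662
After projecting period 3:
Births: 10447 × 0.25 = 2612
Group 2: 1344 × 0.963 = 1294
Group 3: 3876 × 0.96 = 3721
Group 4: 10447 × 0.968 + 16662 × 0.521 = 10113 + 8681 = 18794
Population now: 0–14=2612, 15–29=1294, 30–44=3721, 45+=18794
After projecting period 4:
Births: 3721 × 0.25 = 930
Group 2: 2612 × 0.963 = 2515
Group 3: 1294 × 0.96 = 1242
Group 4: 3721 × 0.968 + 18794 × 0.521 = 3602 + 9792 = 13394
Population now: 0–14=930, 15–29=2515, 30–44=1242, 45+=13394

930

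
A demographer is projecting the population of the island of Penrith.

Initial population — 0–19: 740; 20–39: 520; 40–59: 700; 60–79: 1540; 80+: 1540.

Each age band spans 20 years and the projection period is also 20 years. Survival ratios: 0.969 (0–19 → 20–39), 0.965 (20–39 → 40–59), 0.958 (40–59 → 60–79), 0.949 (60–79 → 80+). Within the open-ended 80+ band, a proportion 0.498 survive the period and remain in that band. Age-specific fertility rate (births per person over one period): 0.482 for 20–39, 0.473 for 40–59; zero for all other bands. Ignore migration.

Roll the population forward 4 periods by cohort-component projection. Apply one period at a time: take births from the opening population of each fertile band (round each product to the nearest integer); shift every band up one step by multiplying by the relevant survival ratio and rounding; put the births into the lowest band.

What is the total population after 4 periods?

3464

Let band 1 be 0–19 through band 5 = 80+.
[period 1]
Births: 520 * 0.482 = 251 ; 700 * 0.473 = 331 — total 582
Band 2: 740 * 0.969 = 717
Band 3: 520 * 0.965 = 502
Band 4: 700 * 0.958 = 671
Band 5: 1540 * 0.949 + 1540 * 0.498 = 1461 + 767 = 2228
End of period: [582, 717, 502, 671, 2228]
[period 2]
Births: 717 * 0.482 = 346 ; 502 * 0.473 = 237 — total 583
Band 2: 582 * 0.969 = 564
Band 3: 717 * 0.965 = 692
Band 4: 502 * 0.958 = 481
Band 5: 671 * 0.949 + 2228 * 0.498 = 637 + 1110 = 1747
End of period: [583, 564, 692, 481, 1747]
[period 3]
Births: 564 * 0.482 = 272 ; 692 * 0.473 = 327 — total 599
Band 2: 583 * 0.969 = 565
Band 3: 564 * 0.965 = 544
Band 4: 692 * 0.958 = 663
Band 5: 481 * 0.949 + 1747 * 0.498 = 456 + 870 = 1326
End of period: [599, 565, 544, 663, 1326]
[period 4]
Births: 565 * 0.482 = 272 ; 544 * 0.473 = 257 — total 529
Band 2: 599 * 0.969 = 580
Band 3: 565 * 0.965 = 545
Band 4: 544 * 0.958 = 521
Band 5: 663 * 0.949 + 1326 * 0.498 = 629 + 660 = 1289
End of period: [529, 580, 545, 521, 1289]
Total after period 4: 529 + 580 + 545 + 521 + 1289 = 3464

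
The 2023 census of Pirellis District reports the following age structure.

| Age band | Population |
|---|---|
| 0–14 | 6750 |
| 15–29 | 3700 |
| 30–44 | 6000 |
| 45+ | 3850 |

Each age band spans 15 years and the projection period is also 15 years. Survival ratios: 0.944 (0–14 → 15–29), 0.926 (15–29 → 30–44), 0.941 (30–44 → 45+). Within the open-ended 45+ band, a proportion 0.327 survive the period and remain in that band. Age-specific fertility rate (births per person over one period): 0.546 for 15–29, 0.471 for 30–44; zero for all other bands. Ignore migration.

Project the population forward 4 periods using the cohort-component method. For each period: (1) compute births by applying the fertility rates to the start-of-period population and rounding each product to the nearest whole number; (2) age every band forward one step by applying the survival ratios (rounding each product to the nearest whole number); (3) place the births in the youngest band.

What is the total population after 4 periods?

20441

Call the bands 1 to 4, youngest first.
— Period 1 —
Births: 3700 × 0.546 = 2020, 6000 × 0.471 = 2826 → total 4846
Band 2: 6750 × 0.944 = 6372
Band 3: 3700 × 0.926 = 3426
Band 4: 6000 × 0.941 + 3850 × 0.327 = 5646 + 1259 = 6905
→ [4846, 6372, 3426, 6905]
— Period 2 —
Births: 6372 × 0.546 = 3479, 3426 × 0.471 = 1614 → total 5093
Band 2: 4846 × 0.944 = 4575
Band 3: 6372 × 0.926 = 5900
Band 4: 3426 × 0.941 + 6905 × 0.327 = 3224 + 2258 = 5482
→ [5093, 4575, 5900, 5482]
— Period 3 —
Births: 4575 × 0.546 = 2498, 5900 × 0.471 = 2779 → total 5277
Band 2: 5093 × 0.944 = 4808
Band 3: 4575 × 0.926 = 4236
Band 4: 5900 × 0.941 + 5482 × 0.327 = 5552 + 1793 = 7345
→ [5277, 4808, 4236, 7345]
— Period 4 —
Births: 4808 × 0.546 = 2625, 4236 × 0.471 = 1995 → total 4620
Band 2: 5277 × 0.944 = 4981
Band 3: 4808 × 0.926 = 4452
Band 4: 4236 × 0.941 + 7345 × 0.327 = 3986 + 2402 = 6388
→ [4620, 4981, 4452, 6388]
Total after period 4: 4620 + 4981 + 4452 + 6388 = 20441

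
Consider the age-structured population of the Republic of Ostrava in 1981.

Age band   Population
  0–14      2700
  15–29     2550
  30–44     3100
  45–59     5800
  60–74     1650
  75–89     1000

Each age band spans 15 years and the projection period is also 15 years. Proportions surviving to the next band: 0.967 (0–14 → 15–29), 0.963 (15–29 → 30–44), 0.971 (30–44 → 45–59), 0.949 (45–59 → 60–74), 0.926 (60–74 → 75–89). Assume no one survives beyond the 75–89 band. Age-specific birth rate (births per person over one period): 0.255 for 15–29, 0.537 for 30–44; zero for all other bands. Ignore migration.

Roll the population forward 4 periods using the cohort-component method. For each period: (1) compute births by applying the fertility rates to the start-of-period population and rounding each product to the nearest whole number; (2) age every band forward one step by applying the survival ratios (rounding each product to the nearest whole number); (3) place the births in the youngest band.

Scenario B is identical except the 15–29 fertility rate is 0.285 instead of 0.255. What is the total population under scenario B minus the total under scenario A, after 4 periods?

Period 1.
Births: 2550 × 0.255 = 650, 3100 × 0.537 = 1665 → 2315
15–29: 2700 × 0.967 = 2611
30–44: 2550 × 0.963 = 2456
45–59: 3100 × 0.971 = 3010
60–74: 5800 × 0.949 = 5504
75–89: 1650 × 0.926 = 1528
→ [2315, 2611, 2456, 3010, 5504, 1528]
Period 2.
Births: 2611 × 0.255 = 666, 2456 × 0.537 = 1319 → 1985
15–29: 2315 × 0.967 = 2239
30–44: 2611 × 0.963 = 2514
45–59: 2456 × 0.971 = 2385
60–74: 3010 × 0.949 = 2856
75–89: 5504 × 0.926 = 5097
→ [1985, 2239, 2514, 2385, 2856, 5097]
Period 3.
Births: 2239 × 0.255 = 571, 2514 × 0.537 = 1350 → 1921
15–29: 1985 × 0.967 = 1919
30–44: 2239 × 0.963 = 2156
45–59: 2514 × 0.971 = 2441
60–74: 2385 × 0.949 = 2263
75–89: 2856 × 0.926 = 2645
→ [1921, 1919, 2156, 2441, 2263, 2645]
Period 4.
Births: 1919 × 0.255 = 489, 2156 × 0.537 = 1158 → 1647
15–29: 1921 × 0.967 = 1858
30–44: 1919 × 0.963 = 1848
45–59: 2156 × 0.971 = 2093
60–74: 2441 × 0.949 = 2317
75–89: 2263 × 0.926 = 2096
→ [1647, 1858, 1848, 2093, 2317, 2096]
Scenario A total after 4 periods: 11859
Scenario B projection —
Period 1.
Births: 2550 × 0.285 = 727, 3100 × 0.537 = 1665 → 2392
15–29: 2700 × 0.967 = 2611
30–44: 2550 × 0.963 = 2456
45–59: 3100 × 0.971 = 3010
60–74: 5800 × 0.949 = 5504
75–89: 1650 × 0.926 = 1528
→ [2392, 2611, 2456, 3010, 5504, 1528]
Period 2.
Births: 2611 × 0.285 = 744, 2456 × 0.537 = 1319 → 2063
15–29: 2392 × 0.967 = 2313
30–44: 2611 × 0.963 = 2514
45–59: 2456 × 0.971 = 2385
60–74: 3010 × 0.949 = 2856
75–89: 5504 × 0.926 = 5097
→ [2063, 2313, 2514, 2385, 2856, 5097]
Period 3.
Births: 2313 × 0.285 = 659, 2514 × 0.537 = 1350 → 2009
15–29: 2063 × 0.967 = 1995
30–44: 2313 × 0.963 = 2227
45–59: 2514 × 0.971 = 2441
60–74: 2385 × 0.949 = 2263
75–89: 2856 × 0.926 = 2645
→ [2009, 1995, 2227, 2441, 2263, 2645]
Period 4.
Births: 1995 × 0.285 = 569, 2227 × 0.537 = 1196 → 1765
15–29: 2009 × 0.967 = 1943
30–44: 1995 × 0.963 = 1921
45–59: 2227 × 0.971 = 2162
60–74: 2441 × 0.949 = 2317
75–89: 2263 × 0.926 = 2096
→ [1765, 1943, 1921, 2162, 2317, 2096]
Scenario B total after 4 periods: 12204
Difference B − A = 12204 − 11859 = 345

345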